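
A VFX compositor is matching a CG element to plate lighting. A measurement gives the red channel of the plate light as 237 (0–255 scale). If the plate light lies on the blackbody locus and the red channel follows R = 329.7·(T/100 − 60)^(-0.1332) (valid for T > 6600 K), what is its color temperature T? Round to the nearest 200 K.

7200 K

(t − 60)^(-0.1332) = 237/329.7 = 0.71884.
t − 60 = 0.71884^(1/-0.1332) = 0.71884^(-7.508) = 11.922, so t = 71.922.
T = 100·t = 7192 K → 7200 K to the nearest 200 K.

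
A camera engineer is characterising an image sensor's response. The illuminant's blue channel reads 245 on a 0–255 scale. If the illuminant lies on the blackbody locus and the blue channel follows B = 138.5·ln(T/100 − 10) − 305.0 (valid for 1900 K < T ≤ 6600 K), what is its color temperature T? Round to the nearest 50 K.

ln(t − 10) = (245 + 305.0) / 138.5 = 3.9711.
t − 10 = e^3.9711 = 53.044, so t = 63.044.
T = 100·t = 6304 K → 6300 K to the nearest 50 K.

6300 K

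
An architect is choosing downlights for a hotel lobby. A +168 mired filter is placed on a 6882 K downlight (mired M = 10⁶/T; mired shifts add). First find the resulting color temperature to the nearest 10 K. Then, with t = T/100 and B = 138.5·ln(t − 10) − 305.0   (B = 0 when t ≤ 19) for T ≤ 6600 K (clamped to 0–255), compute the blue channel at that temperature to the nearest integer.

122

M_in = 10⁶/6882 = 145.31; M_out = 145.31 + (+168) = 313.31.
T_out = 10⁶/313.31 = 3191.8 K → 3190 K; t = 31.9.
B = 138.5·ln(31.9 − 10) − 305.0 = 138.5·ln 21.9 − 305.0 = 138.5·3.0865 − 305.0 = 122.478.
Rounded: 122.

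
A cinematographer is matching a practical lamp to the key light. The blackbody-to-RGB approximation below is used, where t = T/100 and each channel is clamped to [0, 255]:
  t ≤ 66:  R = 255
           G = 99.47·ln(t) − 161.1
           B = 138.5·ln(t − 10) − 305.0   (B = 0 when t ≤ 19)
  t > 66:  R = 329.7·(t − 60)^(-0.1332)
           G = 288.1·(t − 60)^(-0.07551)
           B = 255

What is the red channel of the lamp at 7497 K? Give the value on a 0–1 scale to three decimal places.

0.902

t = 7497/100 = 74.97; the t > 66 branch applies.
R = 329.7·(74.97 − 60)^(-0.1332) = 329.7·14.97^(-0.1332) = 329.7·0.69737 = 229.921.
On a 0–1 scale: 229.921/255 = 0.9017 → 0.902.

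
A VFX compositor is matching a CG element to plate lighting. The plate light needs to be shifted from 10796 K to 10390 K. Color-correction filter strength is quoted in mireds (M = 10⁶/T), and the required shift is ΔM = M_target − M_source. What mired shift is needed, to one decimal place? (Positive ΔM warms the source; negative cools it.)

+3.6 mireds

M_source = 10⁶/10796 = 92.627; M_target = 10⁶/10390 = 96.246.
ΔM = 96.246 − 92.627 = 3.619 → +3.6 mireds, a warming shift.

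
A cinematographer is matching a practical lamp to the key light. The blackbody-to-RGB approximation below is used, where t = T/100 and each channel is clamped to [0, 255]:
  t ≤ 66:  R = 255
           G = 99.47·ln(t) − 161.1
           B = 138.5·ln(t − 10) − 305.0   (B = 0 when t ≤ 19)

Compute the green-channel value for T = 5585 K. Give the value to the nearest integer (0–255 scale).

t = 5585/100 = 55.85; the t ≤ 66 branch applies.
G = 99.47·ln 55.85 − 161.1 = 99.47·4.0227 − 161.1 = 239.035.
Rounded: 239.

239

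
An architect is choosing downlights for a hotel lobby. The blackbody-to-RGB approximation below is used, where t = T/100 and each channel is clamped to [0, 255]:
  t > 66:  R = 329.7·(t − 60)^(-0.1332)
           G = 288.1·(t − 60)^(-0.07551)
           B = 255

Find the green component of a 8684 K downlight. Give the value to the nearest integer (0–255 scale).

225

t = 8684/100 = 86.84; the t > 66 branch applies.
G = 288.1·(86.84 − 60)^(-0.07551) = 288.1·26.84^(-0.07551) = 288.1·0.78003 = 224.727.
Rounded: 225.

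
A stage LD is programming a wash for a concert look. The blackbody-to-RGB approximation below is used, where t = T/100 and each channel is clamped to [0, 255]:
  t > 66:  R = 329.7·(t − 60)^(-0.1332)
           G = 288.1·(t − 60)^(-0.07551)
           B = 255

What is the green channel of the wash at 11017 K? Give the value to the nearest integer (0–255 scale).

t = 11017/100 = 110.17; the t > 66 branch applies.
G = 288.1·(110.17 − 60)^(-0.07551) = 288.1·50.17^(-0.07551) = 288.1·0.74405 = 214.359.
Rounded: 214.

214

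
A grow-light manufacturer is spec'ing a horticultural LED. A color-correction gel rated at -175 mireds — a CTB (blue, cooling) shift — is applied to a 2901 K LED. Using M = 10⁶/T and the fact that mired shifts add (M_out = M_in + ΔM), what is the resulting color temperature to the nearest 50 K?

5900 K

M_in = 10⁶/2901 = 344.71 mireds.
M_out = 344.71 + (-175) = 169.71 mireds.
T_out = 10⁶/169.71 = 5892.4 K → 5900 K.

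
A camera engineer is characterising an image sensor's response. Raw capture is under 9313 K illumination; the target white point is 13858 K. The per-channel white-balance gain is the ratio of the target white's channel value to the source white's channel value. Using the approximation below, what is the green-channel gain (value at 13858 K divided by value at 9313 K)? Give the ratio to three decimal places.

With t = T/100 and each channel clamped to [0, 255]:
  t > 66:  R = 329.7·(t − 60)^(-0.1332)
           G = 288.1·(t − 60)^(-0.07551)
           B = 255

At 9313 K (t = 93.13):
  G = 288.1·(93.13 − 60)^(-0.07551) = 288.1·33.13^(-0.07551) = 288.1·0.76773 = 221.183.
At 13858 K (t = 138.58):
  G = 288.1·(138.58 − 60)^(-0.07551) = 288.1·78.58^(-0.07551) = 288.1·0.71926 = 207.218.
Gain = 207.218 / 221.183 = 0.9369 → 0.937.

0.937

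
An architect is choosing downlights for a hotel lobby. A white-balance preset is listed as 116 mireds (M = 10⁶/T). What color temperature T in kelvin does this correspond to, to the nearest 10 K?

8620 K

T = 10⁶ / 116 = 8620.69 K → 8620 K.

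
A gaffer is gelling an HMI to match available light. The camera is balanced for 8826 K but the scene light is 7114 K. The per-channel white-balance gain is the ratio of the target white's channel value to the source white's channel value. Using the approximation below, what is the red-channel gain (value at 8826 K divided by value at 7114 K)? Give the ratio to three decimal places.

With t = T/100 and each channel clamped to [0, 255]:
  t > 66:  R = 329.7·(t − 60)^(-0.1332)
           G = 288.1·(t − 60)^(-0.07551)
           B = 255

At 7114 K (t = 71.14):
  R = 329.7·(71.14 − 60)^(-0.1332) = 329.7·11.14^(-0.1332) = 329.7·0.72536 = 239.152.
At 8826 K (t = 88.26):
  R = 329.7·(88.26 − 60)^(-0.1332) = 329.7·28.26^(-0.1332) = 329.7·0.64077 = 211.263.
Gain = 211.263 / 239.152 = 0.8834 → 0.883.

0.883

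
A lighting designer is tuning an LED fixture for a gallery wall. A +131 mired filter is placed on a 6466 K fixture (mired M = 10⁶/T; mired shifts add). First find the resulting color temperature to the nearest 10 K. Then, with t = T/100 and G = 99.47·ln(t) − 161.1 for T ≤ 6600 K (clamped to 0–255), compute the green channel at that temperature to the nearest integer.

193

M_in = 10⁶/6466 = 154.66; M_out = 154.66 + (+131) = 285.66.
T_out = 10⁶/285.66 = 3500.7 K → 3500 K; t = 35.
G = 99.47·ln 35 − 161.1 = 99.47·3.5553 − 161.1 = 192.550.
Rounded: 193.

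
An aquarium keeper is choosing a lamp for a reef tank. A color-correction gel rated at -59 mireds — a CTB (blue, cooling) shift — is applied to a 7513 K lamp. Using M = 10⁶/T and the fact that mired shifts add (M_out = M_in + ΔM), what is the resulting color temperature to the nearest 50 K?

M_in = 10⁶/7513 = 133.10 mireds.
M_out = 133.10 + (-59) = 74.10 mireds.
T_out = 10⁶/74.10 = 13494.8 K → 13500 K.

13500 K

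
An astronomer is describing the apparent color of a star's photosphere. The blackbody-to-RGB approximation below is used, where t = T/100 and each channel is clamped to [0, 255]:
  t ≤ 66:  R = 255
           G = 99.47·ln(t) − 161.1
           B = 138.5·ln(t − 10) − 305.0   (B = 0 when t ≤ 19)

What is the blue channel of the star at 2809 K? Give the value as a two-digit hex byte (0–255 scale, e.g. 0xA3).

t = 2809/100 = 28.09; the t ≤ 66 branch applies.
B = 138.5·ln(28.09 − 10) − 305.0 = 138.5·ln 18.09 − 305.0 = 138.5·2.8954 − 305.0 = 96.007.
Rounded: 96; in hex, 0x60.

0x60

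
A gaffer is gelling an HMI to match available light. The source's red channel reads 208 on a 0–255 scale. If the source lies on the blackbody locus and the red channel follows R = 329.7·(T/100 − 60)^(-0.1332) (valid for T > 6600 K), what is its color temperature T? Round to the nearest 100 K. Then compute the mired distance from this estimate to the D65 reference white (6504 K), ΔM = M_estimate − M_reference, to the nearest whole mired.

(t − 60)^(-0.1332) = 208/329.7 = 0.63088.
t − 60 = 0.63088^(1/-0.1332) = 0.63088^(-7.508) = 31.763, so t = 91.763.
T = 100·t = 9176 K → 9200 K to the nearest 100 K.
M_estimate = 10⁶/9200 = 108.70; M_reference = 10⁶/6504 = 153.75.
ΔM = 108.70 − 153.75 = -45.06 → -45 mireds.

-45 mireds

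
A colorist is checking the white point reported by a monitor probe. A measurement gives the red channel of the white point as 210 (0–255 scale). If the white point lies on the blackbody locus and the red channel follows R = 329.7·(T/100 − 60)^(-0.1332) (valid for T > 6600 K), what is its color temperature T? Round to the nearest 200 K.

(t − 60)^(-0.1332) = 210/329.7 = 0.63694.
t − 60 = 0.63694^(1/-0.1332) = 0.63694^(-7.508) = 29.561, so t = 89.561.
T = 100·t = 8956 K → 9000 K to the nearest 200 K.

9000 K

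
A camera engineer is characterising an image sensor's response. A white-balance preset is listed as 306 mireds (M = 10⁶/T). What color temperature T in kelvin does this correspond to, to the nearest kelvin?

3268 K

T = 10⁶ / 306 = 3267.97 K → 3268 K.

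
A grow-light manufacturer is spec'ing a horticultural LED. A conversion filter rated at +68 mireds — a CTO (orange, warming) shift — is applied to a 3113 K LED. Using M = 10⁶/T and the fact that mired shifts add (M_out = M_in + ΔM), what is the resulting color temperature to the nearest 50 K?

2550 K

M_in = 10⁶/3113 = 321.23 mireds.
M_out = 321.23 + (+68) = 389.23 mireds.
T_out = 10⁶/389.23 = 2569.2 K → 2550 K.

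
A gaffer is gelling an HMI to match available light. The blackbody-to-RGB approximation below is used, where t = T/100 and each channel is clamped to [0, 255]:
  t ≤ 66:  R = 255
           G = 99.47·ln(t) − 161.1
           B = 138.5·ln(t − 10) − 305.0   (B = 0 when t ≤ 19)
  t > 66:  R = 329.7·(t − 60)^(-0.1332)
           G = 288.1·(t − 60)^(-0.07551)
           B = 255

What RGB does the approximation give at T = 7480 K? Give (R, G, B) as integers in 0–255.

(230, 235, 255)

t = 7480/100 = 74.8; the t > 66 branch applies.
R = 329.7·(74.8 − 60)^(-0.1332) = 329.7·14.8^(-0.1332) = 329.7·0.69843 = 230.271.
G = 288.1·(74.8 − 60)^(-0.07551) = 288.1·14.8^(-0.07551) = 288.1·0.81589 = 235.059.
B = 255 by definition for t > 66.
Rounded: (230, 235, 255).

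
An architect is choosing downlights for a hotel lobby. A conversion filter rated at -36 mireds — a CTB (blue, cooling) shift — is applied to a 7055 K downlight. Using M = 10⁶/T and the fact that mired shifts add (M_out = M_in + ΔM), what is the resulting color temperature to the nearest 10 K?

9460 K

M_in = 10⁶/7055 = 141.74 mireds.
M_out = 141.74 + (-36) = 105.74 mireds.
T_out = 10⁶/105.74 = 9456.9 K → 9460 K.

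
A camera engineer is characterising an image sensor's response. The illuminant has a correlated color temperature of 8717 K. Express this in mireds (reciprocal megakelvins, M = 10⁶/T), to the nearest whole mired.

M = 10⁶ / 8717 = 114.718 → 115 mireds.

115 mireds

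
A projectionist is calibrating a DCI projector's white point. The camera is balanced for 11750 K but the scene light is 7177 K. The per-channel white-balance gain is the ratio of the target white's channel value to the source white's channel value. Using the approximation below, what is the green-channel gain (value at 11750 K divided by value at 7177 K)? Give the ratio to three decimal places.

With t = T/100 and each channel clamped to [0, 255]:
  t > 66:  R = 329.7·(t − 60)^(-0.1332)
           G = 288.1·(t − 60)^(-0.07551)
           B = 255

0.887

At 7177 K (t = 71.77):
  G = 288.1·(71.77 − 60)^(-0.07551) = 288.1·11.77^(-0.07551) = 288.1·0.83013 = 239.160.
At 11750 K (t = 117.5):
  G = 288.1·(117.5 − 60)^(-0.07551) = 288.1·57.5^(-0.07551) = 288.1·0.73642 = 212.164.
Gain = 212.164 / 239.160 = 0.8871 → 0.887.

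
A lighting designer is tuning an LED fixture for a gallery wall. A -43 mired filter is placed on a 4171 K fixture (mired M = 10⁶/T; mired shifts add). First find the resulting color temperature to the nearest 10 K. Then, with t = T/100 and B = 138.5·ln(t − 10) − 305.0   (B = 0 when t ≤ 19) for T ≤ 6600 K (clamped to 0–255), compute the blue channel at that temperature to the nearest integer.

209

M_in = 10⁶/4171 = 239.75; M_out = 239.75 + (-43) = 196.75.
T_out = 10⁶/196.75 = 5082.6 K → 5080 K; t = 50.8.
B = 138.5·ln(50.8 − 10) − 305.0 = 138.5·ln 40.8 − 305.0 = 138.5·3.7087 − 305.0 = 208.652.
Rounded: 209.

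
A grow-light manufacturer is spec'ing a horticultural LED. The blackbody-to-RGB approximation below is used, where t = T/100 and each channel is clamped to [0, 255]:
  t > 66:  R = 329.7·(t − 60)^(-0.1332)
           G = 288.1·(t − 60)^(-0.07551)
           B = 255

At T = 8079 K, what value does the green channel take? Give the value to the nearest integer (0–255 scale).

229

t = 8079/100 = 80.79; the t > 66 branch applies.
G = 288.1·(80.79 − 60)^(-0.07551) = 288.1·20.79^(-0.07551) = 288.1·0.79522 = 229.104.
Rounded: 229.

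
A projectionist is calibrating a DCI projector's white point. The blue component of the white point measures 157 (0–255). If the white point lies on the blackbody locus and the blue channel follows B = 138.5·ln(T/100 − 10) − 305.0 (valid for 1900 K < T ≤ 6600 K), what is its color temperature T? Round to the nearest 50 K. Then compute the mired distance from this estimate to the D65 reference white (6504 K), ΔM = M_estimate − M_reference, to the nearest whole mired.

ln(t − 10) = (157 + 305.0) / 138.5 = 3.3357.
t − 10 = e^3.3357 = 28.099, so t = 38.099.
T = 100·t = 3810 K → 3800 K to the nearest 50 K.
M_estimate = 10⁶/3800 = 263.16; M_reference = 10⁶/6504 = 153.75.
ΔM = 263.16 − 153.75 = 109.41 → +109 mireds.

+109 mireds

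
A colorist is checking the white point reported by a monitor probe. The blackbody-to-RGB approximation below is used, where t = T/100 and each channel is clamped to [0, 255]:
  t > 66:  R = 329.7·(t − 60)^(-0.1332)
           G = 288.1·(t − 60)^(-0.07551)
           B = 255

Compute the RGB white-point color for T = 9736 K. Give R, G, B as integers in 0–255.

t = 9736/100 = 97.36; the t > 66 branch applies.
R = 329.7·(97.36 − 60)^(-0.1332) = 329.7·37.36^(-0.1332) = 329.7·0.61738 = 203.552.
G = 288.1·(97.36 − 60)^(-0.07551) = 288.1·37.36^(-0.07551) = 288.1·0.76079 = 219.185.
B = 255 by definition for t > 66.
Rounded: (204, 219, 255).

R=204, G=219, B=255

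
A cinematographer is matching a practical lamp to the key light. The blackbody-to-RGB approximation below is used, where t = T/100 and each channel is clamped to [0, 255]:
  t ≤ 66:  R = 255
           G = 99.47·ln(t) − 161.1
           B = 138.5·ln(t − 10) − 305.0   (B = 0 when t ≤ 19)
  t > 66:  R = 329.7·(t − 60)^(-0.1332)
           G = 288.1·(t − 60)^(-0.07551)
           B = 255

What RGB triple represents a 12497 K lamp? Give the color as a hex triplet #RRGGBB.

t = 12497/100 = 124.97; the t > 66 branch applies.
R = 329.7·(124.97 − 60)^(-0.1332) = 329.7·64.97^(-0.1332) = 329.7·0.57352 = 189.089.
G = 288.1·(124.97 − 60)^(-0.07551) = 288.1·64.97^(-0.07551) = 288.1·0.72966 = 210.216.
B = 255 by definition for t > 66.
Rounded: (189, 210, 255).
In hex: #BDD2FF.

#BDD2FF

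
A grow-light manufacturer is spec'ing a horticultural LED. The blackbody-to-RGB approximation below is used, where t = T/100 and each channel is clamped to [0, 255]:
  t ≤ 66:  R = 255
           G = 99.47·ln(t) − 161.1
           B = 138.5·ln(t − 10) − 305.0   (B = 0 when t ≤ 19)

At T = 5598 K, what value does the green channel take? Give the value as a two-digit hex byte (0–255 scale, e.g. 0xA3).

0xEF

t = 5598/100 = 55.98; the t ≤ 66 branch applies.
G = 99.47·ln 55.98 − 161.1 = 99.47·4.0250 − 161.1 = 239.266.
Rounded: 239; in hex, 0xEF.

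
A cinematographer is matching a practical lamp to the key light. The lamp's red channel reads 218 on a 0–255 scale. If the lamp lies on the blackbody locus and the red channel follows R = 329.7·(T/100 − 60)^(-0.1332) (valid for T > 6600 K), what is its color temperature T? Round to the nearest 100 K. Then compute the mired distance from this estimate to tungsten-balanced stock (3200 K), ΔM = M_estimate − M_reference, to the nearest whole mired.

-191 mireds

(t − 60)^(-0.1332) = 218/329.7 = 0.66121.
t − 60 = 0.66121^(1/-0.1332) = 0.66121^(-7.508) = 22.326, so t = 82.326.
T = 100·t = 8233 K → 8200 K to the nearest 100 K.
M_estimate = 10⁶/8200 = 121.95; M_reference = 10⁶/3200 = 312.50.
ΔM = 121.95 − 312.50 = -190.55 → -191 mireds.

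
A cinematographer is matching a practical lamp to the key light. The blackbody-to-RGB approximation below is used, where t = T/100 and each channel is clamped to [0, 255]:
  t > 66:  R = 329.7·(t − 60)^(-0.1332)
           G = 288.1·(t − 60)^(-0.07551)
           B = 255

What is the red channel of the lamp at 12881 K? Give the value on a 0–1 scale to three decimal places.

0.736

t = 12881/100 = 128.81; the t > 66 branch applies.
R = 329.7·(128.81 − 60)^(-0.1332) = 329.7·68.81^(-0.1332) = 329.7·0.56915 = 187.648.
On a 0–1 scale: 187.648/255 = 0.7359 → 0.736.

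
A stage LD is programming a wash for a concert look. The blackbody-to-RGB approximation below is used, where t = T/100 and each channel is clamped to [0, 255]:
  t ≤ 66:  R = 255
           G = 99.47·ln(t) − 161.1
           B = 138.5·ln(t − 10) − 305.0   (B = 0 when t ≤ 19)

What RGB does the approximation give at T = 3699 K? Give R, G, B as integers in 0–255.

R=255, G=198, B=151

t = 3699/100 = 36.99; the t ≤ 66 branch applies.
R = 255 by definition for t ≤ 66.
G = 99.47·ln 36.99 − 161.1 = 99.47·3.6106 − 161.1 = 198.051.
B = 138.5·ln(36.99 − 10) − 305.0 = 138.5·ln 26.99 − 305.0 = 138.5·3.2955 − 305.0 = 151.422.
Rounded: (255, 198, 151).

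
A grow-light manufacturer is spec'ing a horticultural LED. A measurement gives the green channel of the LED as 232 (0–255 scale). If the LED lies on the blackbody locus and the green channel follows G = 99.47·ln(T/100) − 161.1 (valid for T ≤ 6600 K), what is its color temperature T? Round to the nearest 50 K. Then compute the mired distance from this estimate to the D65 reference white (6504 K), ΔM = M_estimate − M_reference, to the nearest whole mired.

ln t = (232 + 161.1) / 99.47 = 3.9519.
t = e^3.9519 = 52.036.
T = 100·t = 5204 K → 5200 K to the nearest 50 K.
M_estimate = 10⁶/5200 = 192.31; M_reference = 10⁶/6504 = 153.75.
ΔM = 192.31 − 153.75 = 38.56 → +39 mireds.

+39 mireds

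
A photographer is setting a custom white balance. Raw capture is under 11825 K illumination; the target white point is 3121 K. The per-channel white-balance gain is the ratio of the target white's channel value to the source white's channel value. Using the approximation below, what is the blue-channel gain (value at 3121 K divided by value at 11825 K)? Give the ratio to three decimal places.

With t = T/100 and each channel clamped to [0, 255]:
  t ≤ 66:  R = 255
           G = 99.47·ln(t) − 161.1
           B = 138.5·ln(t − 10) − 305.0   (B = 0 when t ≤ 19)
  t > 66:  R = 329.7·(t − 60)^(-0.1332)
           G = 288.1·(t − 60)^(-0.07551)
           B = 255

0.463

At 11825 K (t = 118.25):
  B = 255 by definition for t > 66.
At 3121 K (t = 31.21):
  B = 138.5·ln(31.21 − 10) − 305.0 = 138.5·ln 21.21 − 305.0 = 138.5·3.0545 − 305.0 = 118.044.
Gain = 118.044 / 255.000 = 0.4629 → 0.463.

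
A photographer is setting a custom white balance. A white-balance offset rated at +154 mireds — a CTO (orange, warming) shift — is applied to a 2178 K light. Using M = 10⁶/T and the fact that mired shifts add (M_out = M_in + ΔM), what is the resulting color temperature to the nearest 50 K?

M_in = 10⁶/2178 = 459.14 mireds.
M_out = 459.14 + (+154) = 613.14 mireds.
T_out = 10⁶/613.14 = 1631.0 K → 1650 K.

1650 K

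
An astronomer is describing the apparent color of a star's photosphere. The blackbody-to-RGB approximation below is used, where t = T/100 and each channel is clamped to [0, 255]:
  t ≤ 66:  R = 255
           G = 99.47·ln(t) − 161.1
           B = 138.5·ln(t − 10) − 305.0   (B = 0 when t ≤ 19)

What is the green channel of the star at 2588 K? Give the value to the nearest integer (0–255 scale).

t = 2588/100 = 25.88; the t ≤ 66 branch applies.
G = 99.47·ln 25.88 − 161.1 = 99.47·3.2535 − 161.1 = 162.523.
Rounded: 163.

163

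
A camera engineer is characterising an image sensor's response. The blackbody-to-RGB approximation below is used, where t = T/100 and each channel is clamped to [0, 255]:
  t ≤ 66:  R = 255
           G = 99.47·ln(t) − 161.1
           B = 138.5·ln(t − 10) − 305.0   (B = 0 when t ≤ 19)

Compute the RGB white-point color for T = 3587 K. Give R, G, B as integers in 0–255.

t = 3587/100 = 35.87; the t ≤ 66 branch applies.
R = 255 by definition for t ≤ 66.
G = 99.47·ln 35.87 − 161.1 = 99.47·3.5799 − 161.1 = 194.993.
B = 138.5·ln(35.87 − 10) − 305.0 = 138.5·ln 25.87 − 305.0 = 138.5·3.2531 − 305.0 = 145.552.
Rounded: (255, 195, 146).

R=255, G=195, B=146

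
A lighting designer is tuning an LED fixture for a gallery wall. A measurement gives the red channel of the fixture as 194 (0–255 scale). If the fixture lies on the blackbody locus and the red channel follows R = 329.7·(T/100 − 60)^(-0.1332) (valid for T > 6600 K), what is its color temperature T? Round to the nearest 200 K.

11400 K

(t − 60)^(-0.1332) = 194/329.7 = 0.58841.
t − 60 = 0.58841^(1/-0.1332) = 0.58841^(-7.508) = 53.593, so t = 113.593.
T = 100·t = 11359 K → 11400 K to the nearest 200 K.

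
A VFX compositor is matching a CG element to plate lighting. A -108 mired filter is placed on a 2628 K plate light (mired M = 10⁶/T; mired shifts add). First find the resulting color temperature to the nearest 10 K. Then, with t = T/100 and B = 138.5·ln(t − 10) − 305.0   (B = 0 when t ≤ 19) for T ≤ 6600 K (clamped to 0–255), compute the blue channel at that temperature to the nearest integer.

M_in = 10⁶/2628 = 380.52; M_out = 380.52 + (-108) = 272.52.
T_out = 10⁶/272.52 = 3669.5 K → 3670 K; t = 36.7.
B = 138.5·ln(36.7 − 10) − 305.0 = 138.5·ln 26.7 − 305.0 = 138.5·3.2847 − 305.0 = 149.926.
Rounded: 150.

150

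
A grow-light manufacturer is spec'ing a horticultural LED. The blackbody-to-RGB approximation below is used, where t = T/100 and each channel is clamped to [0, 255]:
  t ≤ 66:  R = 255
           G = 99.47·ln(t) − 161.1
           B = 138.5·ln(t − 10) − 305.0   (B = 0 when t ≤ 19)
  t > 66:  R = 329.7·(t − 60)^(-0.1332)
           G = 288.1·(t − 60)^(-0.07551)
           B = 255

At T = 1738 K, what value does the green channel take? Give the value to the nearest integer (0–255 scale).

123

t = 1738/100 = 17.38; the t ≤ 66 branch applies.
G = 99.47·ln 17.38 − 161.1 = 99.47·2.8553 − 161.1 = 122.919.
Rounded: 123.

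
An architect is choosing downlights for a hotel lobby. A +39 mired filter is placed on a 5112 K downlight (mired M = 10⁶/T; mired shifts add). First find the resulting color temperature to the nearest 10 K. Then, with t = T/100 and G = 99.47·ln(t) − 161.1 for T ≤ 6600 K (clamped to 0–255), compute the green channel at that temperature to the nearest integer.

212

M_in = 10⁶/5112 = 195.62; M_out = 195.62 + (+39) = 234.62.
T_out = 10⁶/234.62 = 4262.2 K → 4260 K; t = 42.6.
G = 99.47·ln 42.6 − 161.1 = 99.47·3.7519 − 161.1 = 212.097.
Rounded: 212.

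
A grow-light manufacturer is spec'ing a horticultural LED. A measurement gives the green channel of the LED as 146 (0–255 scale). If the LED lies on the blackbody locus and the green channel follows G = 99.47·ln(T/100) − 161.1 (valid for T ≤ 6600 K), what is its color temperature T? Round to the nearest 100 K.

2200 K

ln t = (146 + 161.1) / 99.47 = 3.0874.
t = e^3.0874 = 21.919.
T = 100·t = 2192 K → 2200 K to the nearest 100 K.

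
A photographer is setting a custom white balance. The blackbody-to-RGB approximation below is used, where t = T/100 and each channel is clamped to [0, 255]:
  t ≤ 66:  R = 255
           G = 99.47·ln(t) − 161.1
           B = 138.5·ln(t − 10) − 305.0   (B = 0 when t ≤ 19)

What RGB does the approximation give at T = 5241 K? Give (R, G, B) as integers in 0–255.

t = 5241/100 = 52.41; the t ≤ 66 branch applies.
R = 255 by definition for t ≤ 66.
G = 99.47·ln 52.41 − 161.1 = 99.47·3.9591 − 161.1 = 232.711.
B = 138.5·ln(52.41 − 10) − 305.0 = 138.5·ln 42.41 − 305.0 = 138.5·3.7474 − 305.0 = 214.013.
Rounded: (255, 233, 214).

(255, 233, 214)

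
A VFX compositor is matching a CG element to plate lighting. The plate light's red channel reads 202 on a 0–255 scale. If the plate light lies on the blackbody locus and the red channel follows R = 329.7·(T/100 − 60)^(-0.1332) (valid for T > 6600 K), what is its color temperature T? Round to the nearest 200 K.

10000 K

(t − 60)^(-0.1332) = 202/329.7 = 0.61268.
t − 60 = 0.61268^(1/-0.1332) = 0.61268^(-7.508) = 39.569, so t = 99.569.
T = 100·t = 9957 K → 10000 K to the nearest 200 K.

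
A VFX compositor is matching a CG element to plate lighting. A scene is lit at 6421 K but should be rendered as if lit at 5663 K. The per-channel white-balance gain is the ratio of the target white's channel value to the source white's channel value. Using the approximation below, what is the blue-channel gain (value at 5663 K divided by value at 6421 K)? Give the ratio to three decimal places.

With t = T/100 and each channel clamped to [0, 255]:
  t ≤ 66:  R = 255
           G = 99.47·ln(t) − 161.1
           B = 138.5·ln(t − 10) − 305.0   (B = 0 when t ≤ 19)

0.916

At 6421 K (t = 64.21):
  B = 138.5·ln(64.21 − 10) − 305.0 = 138.5·ln 54.21 − 305.0 = 138.5·3.9929 − 305.0 = 248.012.
At 5663 K (t = 56.63):
  B = 138.5·ln(56.63 − 10) − 305.0 = 138.5·ln 46.63 − 305.0 = 138.5·3.8422 − 305.0 = 227.151.
Gain = 227.151 / 248.012 = 0.9159 → 0.916.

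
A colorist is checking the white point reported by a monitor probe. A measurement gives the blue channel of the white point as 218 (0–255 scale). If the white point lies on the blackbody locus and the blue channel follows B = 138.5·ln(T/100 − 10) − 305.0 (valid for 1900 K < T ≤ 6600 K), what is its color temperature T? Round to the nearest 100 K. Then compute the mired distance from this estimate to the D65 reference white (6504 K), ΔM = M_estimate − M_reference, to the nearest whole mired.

+31 mireds

ln(t − 10) = (218 + 305.0) / 138.5 = 3.7762.
t − 10 = e^3.7762 = 43.649, so t = 53.649.
T = 100·t = 5365 K → 5400 K to the nearest 100 K.
M_estimate = 10⁶/5400 = 185.19; M_reference = 10⁶/6504 = 153.75.
ΔM = 185.19 − 153.75 = 31.43 → +31 mireds.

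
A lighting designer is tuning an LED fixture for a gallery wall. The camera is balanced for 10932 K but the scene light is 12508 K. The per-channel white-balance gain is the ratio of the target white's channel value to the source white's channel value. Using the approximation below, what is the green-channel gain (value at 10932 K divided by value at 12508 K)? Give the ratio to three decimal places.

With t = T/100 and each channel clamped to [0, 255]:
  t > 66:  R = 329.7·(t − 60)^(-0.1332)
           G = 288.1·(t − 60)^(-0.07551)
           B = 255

1.021

At 12508 K (t = 125.08):
  G = 288.1·(125.08 − 60)^(-0.07551) = 288.1·65.08^(-0.07551) = 288.1·0.72957 = 210.189.
At 10932 K (t = 109.32):
  G = 288.1·(109.32 − 60)^(-0.07551) = 288.1·49.32^(-0.07551) = 288.1·0.74501 = 214.636.
Gain = 214.636 / 210.189 = 1.0212 → 1.021.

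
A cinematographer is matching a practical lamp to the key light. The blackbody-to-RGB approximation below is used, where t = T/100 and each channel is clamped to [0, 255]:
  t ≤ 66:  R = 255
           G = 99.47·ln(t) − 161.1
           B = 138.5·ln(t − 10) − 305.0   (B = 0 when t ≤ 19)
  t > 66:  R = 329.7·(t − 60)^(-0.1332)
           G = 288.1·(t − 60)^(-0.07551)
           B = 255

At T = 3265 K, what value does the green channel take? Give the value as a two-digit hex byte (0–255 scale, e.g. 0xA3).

t = 3265/100 = 32.65; the t ≤ 66 branch applies.
G = 99.47·ln 32.65 − 161.1 = 99.47·3.4858 − 161.1 = 185.637.
Rounded: 186; in hex, 0xBA.

0xBA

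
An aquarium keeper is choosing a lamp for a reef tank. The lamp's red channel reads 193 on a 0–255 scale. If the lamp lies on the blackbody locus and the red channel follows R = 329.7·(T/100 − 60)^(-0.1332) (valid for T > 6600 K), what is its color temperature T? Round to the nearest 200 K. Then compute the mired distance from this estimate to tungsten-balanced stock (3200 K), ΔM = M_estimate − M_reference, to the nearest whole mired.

(t − 60)^(-0.1332) = 193/329.7 = 0.58538.
t − 60 = 0.58538^(1/-0.1332) = 0.58538^(-7.508) = 55.713, so t = 115.713.
T = 100·t = 11571 K → 11600 K to the nearest 200 K.
M_estimate = 10⁶/11600 = 86.21; M_reference = 10⁶/3200 = 312.50.
ΔM = 86.21 − 312.50 = -226.29 → -226 mireds.

-226 mireds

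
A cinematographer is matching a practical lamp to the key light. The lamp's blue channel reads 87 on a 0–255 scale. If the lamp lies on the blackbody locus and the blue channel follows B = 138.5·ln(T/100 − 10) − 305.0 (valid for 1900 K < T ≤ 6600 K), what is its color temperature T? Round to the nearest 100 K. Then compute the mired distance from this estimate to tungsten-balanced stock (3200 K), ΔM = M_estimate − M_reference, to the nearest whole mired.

+58 mireds

ln(t − 10) = (87 + 305.0) / 138.5 = 2.8303.
t − 10 = e^2.8303 = 16.951, so t = 26.951.
T = 100·t = 2695 K → 2700 K to the nearest 100 K.
M_estimate = 10⁶/2700 = 370.37; M_reference = 10⁶/3200 = 312.50.
ΔM = 370.37 − 312.50 = 57.87 → +58 mireds.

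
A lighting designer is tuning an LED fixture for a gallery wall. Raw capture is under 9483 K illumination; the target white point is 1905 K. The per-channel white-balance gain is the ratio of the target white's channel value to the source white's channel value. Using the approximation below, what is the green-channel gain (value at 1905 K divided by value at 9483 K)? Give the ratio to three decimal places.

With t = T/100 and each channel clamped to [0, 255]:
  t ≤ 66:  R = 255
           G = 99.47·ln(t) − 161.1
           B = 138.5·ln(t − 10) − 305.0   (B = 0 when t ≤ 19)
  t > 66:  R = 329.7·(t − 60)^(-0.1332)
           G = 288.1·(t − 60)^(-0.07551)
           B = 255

At 9483 K (t = 94.83):
  G = 288.1·(94.83 − 60)^(-0.07551) = 288.1·34.83^(-0.07551) = 288.1·0.76483 = 220.349.
At 1905 K (t = 19.05):
  G = 99.47·ln 19.05 − 161.1 = 99.47·2.9471 − 161.1 = 132.045.
Gain = 132.045 / 220.349 = 0.5993 → 0.599.

0.599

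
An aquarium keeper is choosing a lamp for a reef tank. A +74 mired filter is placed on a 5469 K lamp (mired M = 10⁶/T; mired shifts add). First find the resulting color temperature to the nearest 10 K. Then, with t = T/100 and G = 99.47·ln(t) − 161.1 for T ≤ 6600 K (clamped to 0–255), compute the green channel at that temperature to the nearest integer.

M_in = 10⁶/5469 = 182.85; M_out = 182.85 + (+74) = 256.85.
T_out = 10⁶/256.85 = 3893.3 K → 3890 K; t = 38.9.
G = 99.47·ln 38.9 − 161.1 = 99.47·3.6610 − 161.1 = 203.059.
Rounded: 203.

203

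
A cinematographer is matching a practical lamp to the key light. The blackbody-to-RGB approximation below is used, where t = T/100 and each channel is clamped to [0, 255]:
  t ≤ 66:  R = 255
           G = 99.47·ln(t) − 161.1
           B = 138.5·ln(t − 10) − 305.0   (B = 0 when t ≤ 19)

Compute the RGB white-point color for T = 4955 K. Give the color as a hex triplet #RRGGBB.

t = 4955/100 = 49.55; the t ≤ 66 branch applies.
R = 255 by definition for t ≤ 66.
G = 99.47·ln 49.55 − 161.1 = 99.47·3.9030 − 161.1 = 227.130.
B = 138.5·ln(49.55 − 10) − 305.0 = 138.5·ln 39.55 − 305.0 = 138.5·3.6776 − 305.0 = 204.343.
Rounded: (255, 227, 204).
In hex: #FFE3CC.

#FFE3CC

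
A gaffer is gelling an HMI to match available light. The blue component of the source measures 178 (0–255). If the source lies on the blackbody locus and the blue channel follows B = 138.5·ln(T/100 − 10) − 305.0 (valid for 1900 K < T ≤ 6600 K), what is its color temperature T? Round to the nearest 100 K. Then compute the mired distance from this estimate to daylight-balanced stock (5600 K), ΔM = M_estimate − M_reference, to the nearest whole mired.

+54 mireds

ln(t − 10) = (178 + 305.0) / 138.5 = 3.4874.
t − 10 = e^3.4874 = 32.700, so t = 42.700.
T = 100·t = 4270 K → 4300 K to the nearest 100 K.
M_estimate = 10⁶/4300 = 232.56; M_reference = 10⁶/5600 = 178.57.
ΔM = 232.56 − 178.57 = 53.99 → +54 mireds.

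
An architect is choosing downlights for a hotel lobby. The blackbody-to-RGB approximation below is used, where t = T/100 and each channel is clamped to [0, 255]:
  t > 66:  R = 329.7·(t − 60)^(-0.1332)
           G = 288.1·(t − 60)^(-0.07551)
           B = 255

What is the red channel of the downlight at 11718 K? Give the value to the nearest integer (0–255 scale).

192

t = 11718/100 = 117.18; the t > 66 branch applies.
R = 329.7·(117.18 − 60)^(-0.1332) = 329.7·57.18^(-0.1332) = 329.7·0.58336 = 192.333.
Rounded: 192.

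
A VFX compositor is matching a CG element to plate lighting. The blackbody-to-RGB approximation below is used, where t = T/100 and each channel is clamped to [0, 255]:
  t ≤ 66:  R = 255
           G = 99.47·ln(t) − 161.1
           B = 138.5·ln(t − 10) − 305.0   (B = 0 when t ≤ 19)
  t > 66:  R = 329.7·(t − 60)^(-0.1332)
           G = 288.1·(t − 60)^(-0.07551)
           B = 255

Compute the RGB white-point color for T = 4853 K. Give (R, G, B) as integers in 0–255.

t = 4853/100 = 48.53; the t ≤ 66 branch applies.
R = 255 by definition for t ≤ 66.
G = 99.47·ln 48.53 − 161.1 = 99.47·3.8822 − 161.1 = 225.061.
B = 138.5·ln(48.53 − 10) − 305.0 = 138.5·ln 38.53 − 305.0 = 138.5·3.6514 − 305.0 = 200.724.
Rounded: (255, 225, 201).

(255, 225, 201)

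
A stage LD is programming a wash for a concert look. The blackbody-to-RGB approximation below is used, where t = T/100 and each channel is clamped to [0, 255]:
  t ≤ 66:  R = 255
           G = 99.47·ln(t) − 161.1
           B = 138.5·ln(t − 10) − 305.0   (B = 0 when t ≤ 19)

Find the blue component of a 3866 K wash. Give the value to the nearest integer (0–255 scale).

t = 3866/100 = 38.66; the t ≤ 66 branch applies.
B = 138.5·ln(38.66 − 10) − 305.0 = 138.5·ln 28.66 − 305.0 = 138.5·3.3555 − 305.0 = 159.737.
Rounded: 160.

160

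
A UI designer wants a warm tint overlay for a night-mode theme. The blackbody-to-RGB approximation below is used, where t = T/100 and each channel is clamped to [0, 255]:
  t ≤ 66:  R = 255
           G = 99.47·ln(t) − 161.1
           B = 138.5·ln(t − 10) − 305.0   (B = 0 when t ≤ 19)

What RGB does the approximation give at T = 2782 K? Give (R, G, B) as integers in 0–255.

(255, 170, 94)

t = 2782/100 = 27.82; the t ≤ 66 branch applies.
R = 255 by definition for t ≤ 66.
G = 99.47·ln 27.82 − 161.1 = 99.47·3.3258 − 161.1 = 169.713.
B = 138.5·ln(27.82 − 10) − 305.0 = 138.5·ln 17.82 − 305.0 = 138.5·2.8803 − 305.0 = 93.925.
Rounded: (255, 170, 94).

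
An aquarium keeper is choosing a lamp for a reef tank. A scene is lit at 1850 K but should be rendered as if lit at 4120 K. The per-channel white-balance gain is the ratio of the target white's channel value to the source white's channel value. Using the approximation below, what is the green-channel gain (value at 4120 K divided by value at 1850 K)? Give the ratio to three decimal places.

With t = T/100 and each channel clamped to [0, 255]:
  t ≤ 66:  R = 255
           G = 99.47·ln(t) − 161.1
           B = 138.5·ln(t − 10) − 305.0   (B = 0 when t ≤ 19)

1.617

At 1850 K (t = 18.5):
  G = 99.47·ln 18.5 − 161.1 = 99.47·2.9178 − 161.1 = 129.131.
At 4120 K (t = 41.2):
  G = 99.47·ln 41.2 − 161.1 = 99.47·3.7184 − 161.1 = 208.773.
Gain = 208.773 / 129.131 = 1.6168 → 1.617.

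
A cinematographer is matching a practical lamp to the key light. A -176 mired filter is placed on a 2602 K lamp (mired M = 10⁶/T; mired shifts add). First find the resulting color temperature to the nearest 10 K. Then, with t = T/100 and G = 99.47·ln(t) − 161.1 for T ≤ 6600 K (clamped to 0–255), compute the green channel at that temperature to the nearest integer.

224

M_in = 10⁶/2602 = 384.32; M_out = 384.32 + (-176) = 208.32.
T_out = 10⁶/208.32 = 4800.3 K → 4800 K; t = 48.
G = 99.47·ln 48 − 161.1 = 99.47·3.8712 − 161.1 = 223.968.
Rounded: 224.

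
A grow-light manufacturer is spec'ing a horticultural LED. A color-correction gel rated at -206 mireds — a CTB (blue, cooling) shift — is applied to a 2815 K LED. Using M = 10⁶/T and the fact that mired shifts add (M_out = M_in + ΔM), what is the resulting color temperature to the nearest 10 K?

M_in = 10⁶/2815 = 355.24 mireds.
M_out = 355.24 + (-206) = 149.24 mireds.
T_out = 10⁶/149.24 = 6700.6 K → 6700 K.

6700 K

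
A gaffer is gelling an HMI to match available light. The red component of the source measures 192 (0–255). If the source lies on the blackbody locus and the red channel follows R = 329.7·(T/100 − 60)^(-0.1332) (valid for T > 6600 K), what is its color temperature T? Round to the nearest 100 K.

11800 K

(t − 60)^(-0.1332) = 192/329.7 = 0.58235.
t − 60 = 0.58235^(1/-0.1332) = 0.58235^(-7.508) = 57.929, so t = 117.929.
T = 100·t = 11793 K → 11800 K to the nearest 100 K.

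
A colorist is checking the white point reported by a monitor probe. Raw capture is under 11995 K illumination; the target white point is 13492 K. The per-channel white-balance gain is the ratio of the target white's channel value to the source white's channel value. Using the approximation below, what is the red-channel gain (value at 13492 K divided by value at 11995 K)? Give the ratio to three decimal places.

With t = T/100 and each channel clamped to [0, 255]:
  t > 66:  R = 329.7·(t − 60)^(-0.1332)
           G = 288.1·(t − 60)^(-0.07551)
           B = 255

0.971

At 11995 K (t = 119.95):
  R = 329.7·(119.95 − 60)^(-0.1332) = 329.7·59.95^(-0.1332) = 329.7·0.57969 = 191.125.
At 13492 K (t = 134.92):
  R = 329.7·(134.92 − 60)^(-0.1332) = 329.7·74.92^(-0.1332) = 329.7·0.56273 = 185.534.
Gain = 185.534 / 191.125 = 0.9707 → 0.971.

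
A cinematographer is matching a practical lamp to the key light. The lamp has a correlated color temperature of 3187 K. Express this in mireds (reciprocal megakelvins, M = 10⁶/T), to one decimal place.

313.8 mireds

M = 10⁶ / 3187 = 313.775 → 313.8 mireds.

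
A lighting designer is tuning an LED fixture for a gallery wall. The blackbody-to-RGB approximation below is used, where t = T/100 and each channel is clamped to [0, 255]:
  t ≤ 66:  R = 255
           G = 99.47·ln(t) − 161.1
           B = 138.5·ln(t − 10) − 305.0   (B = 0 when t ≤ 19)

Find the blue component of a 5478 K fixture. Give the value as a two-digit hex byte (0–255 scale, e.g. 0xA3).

0xDE

t = 5478/100 = 54.78; the t ≤ 66 branch applies.
B = 138.5·ln(54.78 − 10) − 305.0 = 138.5·ln 44.78 − 305.0 = 138.5·3.8018 − 305.0 = 221.544.
Rounded: 222; in hex, 0xDE.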